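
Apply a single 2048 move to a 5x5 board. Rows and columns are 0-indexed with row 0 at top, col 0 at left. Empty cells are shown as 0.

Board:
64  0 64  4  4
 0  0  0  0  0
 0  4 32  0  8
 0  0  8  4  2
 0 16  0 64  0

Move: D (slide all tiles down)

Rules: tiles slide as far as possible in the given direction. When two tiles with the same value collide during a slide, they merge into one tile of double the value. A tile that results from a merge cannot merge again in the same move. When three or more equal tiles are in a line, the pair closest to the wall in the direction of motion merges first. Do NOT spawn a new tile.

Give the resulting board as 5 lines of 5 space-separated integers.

Answer:  0  0  0  0  0
 0  0  0  0  0
 0  0 64  0  4
 0  4 32  8  8
64 16  8 64  2

Derivation:
Slide down:
col 0: [64, 0, 0, 0, 0] -> [0, 0, 0, 0, 64]
col 1: [0, 0, 4, 0, 16] -> [0, 0, 0, 4, 16]
col 2: [64, 0, 32, 8, 0] -> [0, 0, 64, 32, 8]
col 3: [4, 0, 0, 4, 64] -> [0, 0, 0, 8, 64]
col 4: [4, 0, 8, 2, 0] -> [0, 0, 4, 8, 2]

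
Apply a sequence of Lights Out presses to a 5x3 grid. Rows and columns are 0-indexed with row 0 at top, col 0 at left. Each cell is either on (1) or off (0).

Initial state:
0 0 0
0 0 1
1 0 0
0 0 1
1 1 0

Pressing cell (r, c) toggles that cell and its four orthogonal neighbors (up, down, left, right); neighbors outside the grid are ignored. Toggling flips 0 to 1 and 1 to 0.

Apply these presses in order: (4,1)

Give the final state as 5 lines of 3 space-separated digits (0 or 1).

After press 1 at (4,1):
0 0 0
0 0 1
1 0 0
0 1 1
0 0 1

Answer: 0 0 0
0 0 1
1 0 0
0 1 1
0 0 1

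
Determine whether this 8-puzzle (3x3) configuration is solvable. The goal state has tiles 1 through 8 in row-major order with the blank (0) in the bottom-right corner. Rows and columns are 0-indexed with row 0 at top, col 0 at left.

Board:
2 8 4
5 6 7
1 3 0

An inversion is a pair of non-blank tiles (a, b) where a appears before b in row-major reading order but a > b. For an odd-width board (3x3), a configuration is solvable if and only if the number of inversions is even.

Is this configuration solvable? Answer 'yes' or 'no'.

Answer: no

Derivation:
Inversions (pairs i<j in row-major order where tile[i] > tile[j] > 0): 15
15 is odd, so the puzzle is not solvable.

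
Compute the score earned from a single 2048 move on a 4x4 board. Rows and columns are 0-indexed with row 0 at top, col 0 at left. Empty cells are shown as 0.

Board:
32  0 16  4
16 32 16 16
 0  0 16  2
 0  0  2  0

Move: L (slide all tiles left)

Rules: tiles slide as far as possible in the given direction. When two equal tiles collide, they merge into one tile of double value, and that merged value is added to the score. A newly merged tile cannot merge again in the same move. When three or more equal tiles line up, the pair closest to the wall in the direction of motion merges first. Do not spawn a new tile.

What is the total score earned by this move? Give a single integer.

Answer: 32

Derivation:
Slide left:
row 0: [32, 0, 16, 4] -> [32, 16, 4, 0]  score +0 (running 0)
row 1: [16, 32, 16, 16] -> [16, 32, 32, 0]  score +32 (running 32)
row 2: [0, 0, 16, 2] -> [16, 2, 0, 0]  score +0 (running 32)
row 3: [0, 0, 2, 0] -> [2, 0, 0, 0]  score +0 (running 32)
Board after move:
32 16  4  0
16 32 32  0
16  2  0  0
 2  0  0  0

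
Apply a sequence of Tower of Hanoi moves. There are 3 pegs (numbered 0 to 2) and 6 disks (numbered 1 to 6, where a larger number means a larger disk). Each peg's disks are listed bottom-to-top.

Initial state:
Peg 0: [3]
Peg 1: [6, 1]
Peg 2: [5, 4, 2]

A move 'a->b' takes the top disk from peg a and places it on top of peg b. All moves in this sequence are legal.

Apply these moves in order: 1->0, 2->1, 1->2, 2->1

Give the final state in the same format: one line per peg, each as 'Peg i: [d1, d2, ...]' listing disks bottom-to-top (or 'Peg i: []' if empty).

Answer: Peg 0: [3, 1]
Peg 1: [6, 2]
Peg 2: [5, 4]

Derivation:
After move 1 (1->0):
Peg 0: [3, 1]
Peg 1: [6]
Peg 2: [5, 4, 2]

After move 2 (2->1):
Peg 0: [3, 1]
Peg 1: [6, 2]
Peg 2: [5, 4]

After move 3 (1->2):
Peg 0: [3, 1]
Peg 1: [6]
Peg 2: [5, 4, 2]

After move 4 (2->1):
Peg 0: [3, 1]
Peg 1: [6, 2]
Peg 2: [5, 4]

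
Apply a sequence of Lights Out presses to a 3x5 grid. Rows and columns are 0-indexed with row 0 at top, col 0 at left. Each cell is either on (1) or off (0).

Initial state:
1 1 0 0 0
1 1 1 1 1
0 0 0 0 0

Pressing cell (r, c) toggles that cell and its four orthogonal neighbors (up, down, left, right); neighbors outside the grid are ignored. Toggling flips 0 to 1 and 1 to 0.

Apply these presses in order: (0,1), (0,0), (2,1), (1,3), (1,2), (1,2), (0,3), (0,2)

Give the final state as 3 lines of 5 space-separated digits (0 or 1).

After press 1 at (0,1):
0 0 1 0 0
1 0 1 1 1
0 0 0 0 0

After press 2 at (0,0):
1 1 1 0 0
0 0 1 1 1
0 0 0 0 0

After press 3 at (2,1):
1 1 1 0 0
0 1 1 1 1
1 1 1 0 0

After press 4 at (1,3):
1 1 1 1 0
0 1 0 0 0
1 1 1 1 0

After press 5 at (1,2):
1 1 0 1 0
0 0 1 1 0
1 1 0 1 0

After press 6 at (1,2):
1 1 1 1 0
0 1 0 0 0
1 1 1 1 0

After press 7 at (0,3):
1 1 0 0 1
0 1 0 1 0
1 1 1 1 0

After press 8 at (0,2):
1 0 1 1 1
0 1 1 1 0
1 1 1 1 0

Answer: 1 0 1 1 1
0 1 1 1 0
1 1 1 1 0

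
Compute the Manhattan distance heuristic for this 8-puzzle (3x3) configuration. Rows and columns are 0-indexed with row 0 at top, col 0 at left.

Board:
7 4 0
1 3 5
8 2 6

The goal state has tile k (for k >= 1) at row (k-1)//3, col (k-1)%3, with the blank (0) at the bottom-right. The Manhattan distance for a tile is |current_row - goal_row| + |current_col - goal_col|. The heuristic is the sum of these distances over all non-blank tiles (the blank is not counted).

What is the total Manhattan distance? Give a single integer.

Answer: 12

Derivation:
Tile 7: at (0,0), goal (2,0), distance |0-2|+|0-0| = 2
Tile 4: at (0,1), goal (1,0), distance |0-1|+|1-0| = 2
Tile 1: at (1,0), goal (0,0), distance |1-0|+|0-0| = 1
Tile 3: at (1,1), goal (0,2), distance |1-0|+|1-2| = 2
Tile 5: at (1,2), goal (1,1), distance |1-1|+|2-1| = 1
Tile 8: at (2,0), goal (2,1), distance |2-2|+|0-1| = 1
Tile 2: at (2,1), goal (0,1), distance |2-0|+|1-1| = 2
Tile 6: at (2,2), goal (1,2), distance |2-1|+|2-2| = 1
Sum: 2 + 2 + 1 + 2 + 1 + 1 + 2 + 1 = 12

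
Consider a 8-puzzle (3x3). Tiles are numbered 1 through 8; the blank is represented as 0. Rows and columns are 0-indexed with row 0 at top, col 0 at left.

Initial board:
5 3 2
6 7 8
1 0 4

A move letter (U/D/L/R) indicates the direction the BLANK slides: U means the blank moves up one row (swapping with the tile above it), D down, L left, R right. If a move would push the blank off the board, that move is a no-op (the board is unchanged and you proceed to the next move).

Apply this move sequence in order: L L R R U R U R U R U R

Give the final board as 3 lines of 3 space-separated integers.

After move 1 (L):
5 3 2
6 7 8
0 1 4

After move 2 (L):
5 3 2
6 7 8
0 1 4

After move 3 (R):
5 3 2
6 7 8
1 0 4

After move 4 (R):
5 3 2
6 7 8
1 4 0

After move 5 (U):
5 3 2
6 7 0
1 4 8

After move 6 (R):
5 3 2
6 7 0
1 4 8

After move 7 (U):
5 3 0
6 7 2
1 4 8

After move 8 (R):
5 3 0
6 7 2
1 4 8

After move 9 (U):
5 3 0
6 7 2
1 4 8

After move 10 (R):
5 3 0
6 7 2
1 4 8

After move 11 (U):
5 3 0
6 7 2
1 4 8

After move 12 (R):
5 3 0
6 7 2
1 4 8

Answer: 5 3 0
6 7 2
1 4 8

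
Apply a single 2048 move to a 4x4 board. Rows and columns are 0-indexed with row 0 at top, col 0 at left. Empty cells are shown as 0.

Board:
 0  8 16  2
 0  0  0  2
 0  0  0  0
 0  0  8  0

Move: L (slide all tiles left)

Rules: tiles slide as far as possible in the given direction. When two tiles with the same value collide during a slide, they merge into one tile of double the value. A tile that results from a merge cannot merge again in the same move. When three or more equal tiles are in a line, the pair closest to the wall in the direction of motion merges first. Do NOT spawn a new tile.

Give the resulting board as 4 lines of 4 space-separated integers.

Answer:  8 16  2  0
 2  0  0  0
 0  0  0  0
 8  0  0  0

Derivation:
Slide left:
row 0: [0, 8, 16, 2] -> [8, 16, 2, 0]
row 1: [0, 0, 0, 2] -> [2, 0, 0, 0]
row 2: [0, 0, 0, 0] -> [0, 0, 0, 0]
row 3: [0, 0, 8, 0] -> [8, 0, 0, 0]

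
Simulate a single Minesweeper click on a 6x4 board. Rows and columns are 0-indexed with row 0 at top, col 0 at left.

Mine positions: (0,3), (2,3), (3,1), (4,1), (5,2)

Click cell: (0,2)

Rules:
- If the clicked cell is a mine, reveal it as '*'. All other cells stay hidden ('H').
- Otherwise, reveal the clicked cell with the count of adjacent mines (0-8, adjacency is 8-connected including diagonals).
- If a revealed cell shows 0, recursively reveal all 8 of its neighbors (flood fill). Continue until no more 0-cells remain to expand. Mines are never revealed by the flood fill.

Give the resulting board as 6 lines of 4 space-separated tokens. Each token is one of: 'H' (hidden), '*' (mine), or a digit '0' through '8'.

H H 1 H
H H H H
H H H H
H H H H
H H H H
H H H H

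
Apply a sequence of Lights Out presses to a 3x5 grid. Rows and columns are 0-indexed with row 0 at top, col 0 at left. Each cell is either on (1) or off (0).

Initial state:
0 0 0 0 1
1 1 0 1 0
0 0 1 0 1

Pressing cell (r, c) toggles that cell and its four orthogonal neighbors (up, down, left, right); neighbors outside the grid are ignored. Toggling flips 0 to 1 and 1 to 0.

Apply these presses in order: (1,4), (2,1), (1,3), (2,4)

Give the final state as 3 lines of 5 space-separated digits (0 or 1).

After press 1 at (1,4):
0 0 0 0 0
1 1 0 0 1
0 0 1 0 0

After press 2 at (2,1):
0 0 0 0 0
1 0 0 0 1
1 1 0 0 0

After press 3 at (1,3):
0 0 0 1 0
1 0 1 1 0
1 1 0 1 0

After press 4 at (2,4):
0 0 0 1 0
1 0 1 1 1
1 1 0 0 1

Answer: 0 0 0 1 0
1 0 1 1 1
1 1 0 0 1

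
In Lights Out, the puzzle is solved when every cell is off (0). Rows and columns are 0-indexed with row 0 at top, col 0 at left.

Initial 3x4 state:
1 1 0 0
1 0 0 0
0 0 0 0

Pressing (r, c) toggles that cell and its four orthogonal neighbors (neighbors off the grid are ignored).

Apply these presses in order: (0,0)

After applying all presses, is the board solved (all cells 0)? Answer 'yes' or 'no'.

After press 1 at (0,0):
0 0 0 0
0 0 0 0
0 0 0 0

Lights still on: 0

Answer: yes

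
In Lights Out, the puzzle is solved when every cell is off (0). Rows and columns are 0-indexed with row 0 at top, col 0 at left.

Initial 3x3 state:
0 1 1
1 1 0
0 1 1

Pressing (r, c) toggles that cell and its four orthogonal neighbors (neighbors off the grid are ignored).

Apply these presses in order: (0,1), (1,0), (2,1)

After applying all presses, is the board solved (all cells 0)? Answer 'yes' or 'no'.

Answer: yes

Derivation:
After press 1 at (0,1):
1 0 0
1 0 0
0 1 1

After press 2 at (1,0):
0 0 0
0 1 0
1 1 1

After press 3 at (2,1):
0 0 0
0 0 0
0 0 0

Lights still on: 0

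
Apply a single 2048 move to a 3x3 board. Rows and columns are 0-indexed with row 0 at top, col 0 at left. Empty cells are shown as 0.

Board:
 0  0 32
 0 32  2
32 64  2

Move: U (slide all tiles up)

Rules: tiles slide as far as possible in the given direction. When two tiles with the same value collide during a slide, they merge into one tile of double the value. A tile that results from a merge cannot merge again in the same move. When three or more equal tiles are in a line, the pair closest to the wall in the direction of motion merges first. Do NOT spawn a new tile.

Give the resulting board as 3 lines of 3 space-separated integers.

Slide up:
col 0: [0, 0, 32] -> [32, 0, 0]
col 1: [0, 32, 64] -> [32, 64, 0]
col 2: [32, 2, 2] -> [32, 4, 0]

Answer: 32 32 32
 0 64  4
 0  0  0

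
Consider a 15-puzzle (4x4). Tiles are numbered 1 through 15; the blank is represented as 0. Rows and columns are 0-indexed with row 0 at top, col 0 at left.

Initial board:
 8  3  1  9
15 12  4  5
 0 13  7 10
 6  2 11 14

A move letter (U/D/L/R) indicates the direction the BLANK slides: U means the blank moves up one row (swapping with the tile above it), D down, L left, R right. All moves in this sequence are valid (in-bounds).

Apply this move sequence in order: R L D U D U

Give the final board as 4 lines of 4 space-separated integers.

After move 1 (R):
 8  3  1  9
15 12  4  5
13  0  7 10
 6  2 11 14

After move 2 (L):
 8  3  1  9
15 12  4  5
 0 13  7 10
 6  2 11 14

After move 3 (D):
 8  3  1  9
15 12  4  5
 6 13  7 10
 0  2 11 14

After move 4 (U):
 8  3  1  9
15 12  4  5
 0 13  7 10
 6  2 11 14

After move 5 (D):
 8  3  1  9
15 12  4  5
 6 13  7 10
 0  2 11 14

After move 6 (U):
 8  3  1  9
15 12  4  5
 0 13  7 10
 6  2 11 14

Answer:  8  3  1  9
15 12  4  5
 0 13  7 10
 6  2 11 14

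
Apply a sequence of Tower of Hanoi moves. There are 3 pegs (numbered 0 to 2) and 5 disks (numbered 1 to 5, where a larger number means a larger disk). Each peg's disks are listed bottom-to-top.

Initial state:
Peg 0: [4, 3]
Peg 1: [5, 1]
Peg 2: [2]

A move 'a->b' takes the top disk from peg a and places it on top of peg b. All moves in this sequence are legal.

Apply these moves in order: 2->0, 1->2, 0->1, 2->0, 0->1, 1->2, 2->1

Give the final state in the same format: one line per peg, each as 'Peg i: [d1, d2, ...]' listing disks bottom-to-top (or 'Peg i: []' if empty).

After move 1 (2->0):
Peg 0: [4, 3, 2]
Peg 1: [5, 1]
Peg 2: []

After move 2 (1->2):
Peg 0: [4, 3, 2]
Peg 1: [5]
Peg 2: [1]

After move 3 (0->1):
Peg 0: [4, 3]
Peg 1: [5, 2]
Peg 2: [1]

After move 4 (2->0):
Peg 0: [4, 3, 1]
Peg 1: [5, 2]
Peg 2: []

After move 5 (0->1):
Peg 0: [4, 3]
Peg 1: [5, 2, 1]
Peg 2: []

After move 6 (1->2):
Peg 0: [4, 3]
Peg 1: [5, 2]
Peg 2: [1]

After move 7 (2->1):
Peg 0: [4, 3]
Peg 1: [5, 2, 1]
Peg 2: []

Answer: Peg 0: [4, 3]
Peg 1: [5, 2, 1]
Peg 2: []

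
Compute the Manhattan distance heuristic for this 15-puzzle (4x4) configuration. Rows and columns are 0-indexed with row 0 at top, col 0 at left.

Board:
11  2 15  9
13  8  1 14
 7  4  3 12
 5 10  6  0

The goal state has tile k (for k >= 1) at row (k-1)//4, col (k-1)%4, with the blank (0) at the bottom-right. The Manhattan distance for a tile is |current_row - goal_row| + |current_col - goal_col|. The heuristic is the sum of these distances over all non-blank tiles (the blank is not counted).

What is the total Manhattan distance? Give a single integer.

Tile 11: at (0,0), goal (2,2), distance |0-2|+|0-2| = 4
Tile 2: at (0,1), goal (0,1), distance |0-0|+|1-1| = 0
Tile 15: at (0,2), goal (3,2), distance |0-3|+|2-2| = 3
Tile 9: at (0,3), goal (2,0), distance |0-2|+|3-0| = 5
Tile 13: at (1,0), goal (3,0), distance |1-3|+|0-0| = 2
Tile 8: at (1,1), goal (1,3), distance |1-1|+|1-3| = 2
Tile 1: at (1,2), goal (0,0), distance |1-0|+|2-0| = 3
Tile 14: at (1,3), goal (3,1), distance |1-3|+|3-1| = 4
Tile 7: at (2,0), goal (1,2), distance |2-1|+|0-2| = 3
Tile 4: at (2,1), goal (0,3), distance |2-0|+|1-3| = 4
Tile 3: at (2,2), goal (0,2), distance |2-0|+|2-2| = 2
Tile 12: at (2,3), goal (2,3), distance |2-2|+|3-3| = 0
Tile 5: at (3,0), goal (1,0), distance |3-1|+|0-0| = 2
Tile 10: at (3,1), goal (2,1), distance |3-2|+|1-1| = 1
Tile 6: at (3,2), goal (1,1), distance |3-1|+|2-1| = 3
Sum: 4 + 0 + 3 + 5 + 2 + 2 + 3 + 4 + 3 + 4 + 2 + 0 + 2 + 1 + 3 = 38

Answer: 38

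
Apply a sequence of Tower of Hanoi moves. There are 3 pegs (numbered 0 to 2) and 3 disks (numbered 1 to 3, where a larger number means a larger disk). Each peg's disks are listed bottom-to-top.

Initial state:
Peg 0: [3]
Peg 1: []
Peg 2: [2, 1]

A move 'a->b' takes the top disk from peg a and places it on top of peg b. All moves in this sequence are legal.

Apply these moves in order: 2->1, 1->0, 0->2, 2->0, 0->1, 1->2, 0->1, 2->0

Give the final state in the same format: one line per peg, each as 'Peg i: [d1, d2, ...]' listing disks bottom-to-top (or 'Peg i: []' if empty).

Answer: Peg 0: [1]
Peg 1: [3]
Peg 2: [2]

Derivation:
After move 1 (2->1):
Peg 0: [3]
Peg 1: [1]
Peg 2: [2]

After move 2 (1->0):
Peg 0: [3, 1]
Peg 1: []
Peg 2: [2]

After move 3 (0->2):
Peg 0: [3]
Peg 1: []
Peg 2: [2, 1]

After move 4 (2->0):
Peg 0: [3, 1]
Peg 1: []
Peg 2: [2]

After move 5 (0->1):
Peg 0: [3]
Peg 1: [1]
Peg 2: [2]

After move 6 (1->2):
Peg 0: [3]
Peg 1: []
Peg 2: [2, 1]

After move 7 (0->1):
Peg 0: []
Peg 1: [3]
Peg 2: [2, 1]

After move 8 (2->0):
Peg 0: [1]
Peg 1: [3]
Peg 2: [2]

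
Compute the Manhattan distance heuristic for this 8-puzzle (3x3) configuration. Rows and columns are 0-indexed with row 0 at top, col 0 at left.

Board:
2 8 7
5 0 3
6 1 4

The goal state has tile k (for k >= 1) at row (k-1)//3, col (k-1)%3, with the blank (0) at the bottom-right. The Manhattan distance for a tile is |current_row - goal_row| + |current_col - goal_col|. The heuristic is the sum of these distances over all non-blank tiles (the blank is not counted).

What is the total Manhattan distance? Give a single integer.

Tile 2: at (0,0), goal (0,1), distance |0-0|+|0-1| = 1
Tile 8: at (0,1), goal (2,1), distance |0-2|+|1-1| = 2
Tile 7: at (0,2), goal (2,0), distance |0-2|+|2-0| = 4
Tile 5: at (1,0), goal (1,1), distance |1-1|+|0-1| = 1
Tile 3: at (1,2), goal (0,2), distance |1-0|+|2-2| = 1
Tile 6: at (2,0), goal (1,2), distance |2-1|+|0-2| = 3
Tile 1: at (2,1), goal (0,0), distance |2-0|+|1-0| = 3
Tile 4: at (2,2), goal (1,0), distance |2-1|+|2-0| = 3
Sum: 1 + 2 + 4 + 1 + 1 + 3 + 3 + 3 = 18

Answer: 18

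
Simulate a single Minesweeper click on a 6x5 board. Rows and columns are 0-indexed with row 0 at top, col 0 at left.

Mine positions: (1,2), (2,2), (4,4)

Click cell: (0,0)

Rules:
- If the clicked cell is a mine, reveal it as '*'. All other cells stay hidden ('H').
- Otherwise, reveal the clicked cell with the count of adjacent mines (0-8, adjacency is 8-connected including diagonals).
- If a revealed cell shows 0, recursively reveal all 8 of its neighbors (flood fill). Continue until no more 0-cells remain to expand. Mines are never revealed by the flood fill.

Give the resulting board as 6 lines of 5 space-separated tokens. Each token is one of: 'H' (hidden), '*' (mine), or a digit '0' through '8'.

0 1 H H H
0 2 H H H
0 2 H H H
0 1 1 2 H
0 0 0 1 H
0 0 0 1 H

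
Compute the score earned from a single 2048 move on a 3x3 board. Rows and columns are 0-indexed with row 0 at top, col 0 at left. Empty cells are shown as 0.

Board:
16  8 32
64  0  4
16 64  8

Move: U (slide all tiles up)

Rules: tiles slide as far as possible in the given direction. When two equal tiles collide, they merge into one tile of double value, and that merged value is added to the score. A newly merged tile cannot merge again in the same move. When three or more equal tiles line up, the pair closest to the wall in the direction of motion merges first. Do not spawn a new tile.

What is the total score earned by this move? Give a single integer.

Answer: 0

Derivation:
Slide up:
col 0: [16, 64, 16] -> [16, 64, 16]  score +0 (running 0)
col 1: [8, 0, 64] -> [8, 64, 0]  score +0 (running 0)
col 2: [32, 4, 8] -> [32, 4, 8]  score +0 (running 0)
Board after move:
16  8 32
64 64  4
16  0  8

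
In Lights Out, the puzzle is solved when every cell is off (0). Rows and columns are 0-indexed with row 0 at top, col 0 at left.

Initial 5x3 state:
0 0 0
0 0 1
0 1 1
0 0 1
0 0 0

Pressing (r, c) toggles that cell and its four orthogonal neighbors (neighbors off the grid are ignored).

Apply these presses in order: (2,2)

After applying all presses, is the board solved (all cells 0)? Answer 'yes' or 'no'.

Answer: yes

Derivation:
After press 1 at (2,2):
0 0 0
0 0 0
0 0 0
0 0 0
0 0 0

Lights still on: 0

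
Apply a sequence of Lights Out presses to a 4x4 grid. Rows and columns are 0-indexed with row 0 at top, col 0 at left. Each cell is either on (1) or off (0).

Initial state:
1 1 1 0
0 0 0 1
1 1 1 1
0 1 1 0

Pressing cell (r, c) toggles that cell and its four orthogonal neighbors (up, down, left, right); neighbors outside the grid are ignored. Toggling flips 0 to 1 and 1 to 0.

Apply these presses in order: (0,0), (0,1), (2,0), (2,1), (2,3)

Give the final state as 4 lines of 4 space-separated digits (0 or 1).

After press 1 at (0,0):
0 0 1 0
1 0 0 1
1 1 1 1
0 1 1 0

After press 2 at (0,1):
1 1 0 0
1 1 0 1
1 1 1 1
0 1 1 0

After press 3 at (2,0):
1 1 0 0
0 1 0 1
0 0 1 1
1 1 1 0

After press 4 at (2,1):
1 1 0 0
0 0 0 1
1 1 0 1
1 0 1 0

After press 5 at (2,3):
1 1 0 0
0 0 0 0
1 1 1 0
1 0 1 1

Answer: 1 1 0 0
0 0 0 0
1 1 1 0
1 0 1 1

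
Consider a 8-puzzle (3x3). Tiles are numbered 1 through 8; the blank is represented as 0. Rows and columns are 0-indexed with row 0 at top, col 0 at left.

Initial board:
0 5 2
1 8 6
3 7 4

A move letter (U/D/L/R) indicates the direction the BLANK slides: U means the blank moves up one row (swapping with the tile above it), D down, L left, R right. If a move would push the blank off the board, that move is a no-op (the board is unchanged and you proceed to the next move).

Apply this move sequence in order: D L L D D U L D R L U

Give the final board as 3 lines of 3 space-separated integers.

After move 1 (D):
1 5 2
0 8 6
3 7 4

After move 2 (L):
1 5 2
0 8 6
3 7 4

After move 3 (L):
1 5 2
0 8 6
3 7 4

After move 4 (D):
1 5 2
3 8 6
0 7 4

After move 5 (D):
1 5 2
3 8 6
0 7 4

After move 6 (U):
1 5 2
0 8 6
3 7 4

After move 7 (L):
1 5 2
0 8 6
3 7 4

After move 8 (D):
1 5 2
3 8 6
0 7 4

After move 9 (R):
1 5 2
3 8 6
7 0 4

After move 10 (L):
1 5 2
3 8 6
0 7 4

After move 11 (U):
1 5 2
0 8 6
3 7 4

Answer: 1 5 2
0 8 6
3 7 4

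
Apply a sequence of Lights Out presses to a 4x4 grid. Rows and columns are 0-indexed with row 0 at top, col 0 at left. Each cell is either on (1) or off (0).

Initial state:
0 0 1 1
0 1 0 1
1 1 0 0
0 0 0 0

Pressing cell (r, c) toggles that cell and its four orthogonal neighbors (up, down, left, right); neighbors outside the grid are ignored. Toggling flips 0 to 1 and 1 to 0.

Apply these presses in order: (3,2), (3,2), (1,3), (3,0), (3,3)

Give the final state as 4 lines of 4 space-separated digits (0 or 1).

Answer: 0 0 1 0
0 1 1 0
0 1 0 0
1 1 1 1

Derivation:
After press 1 at (3,2):
0 0 1 1
0 1 0 1
1 1 1 0
0 1 1 1

After press 2 at (3,2):
0 0 1 1
0 1 0 1
1 1 0 0
0 0 0 0

After press 3 at (1,3):
0 0 1 0
0 1 1 0
1 1 0 1
0 0 0 0

After press 4 at (3,0):
0 0 1 0
0 1 1 0
0 1 0 1
1 1 0 0

After press 5 at (3,3):
0 0 1 0
0 1 1 0
0 1 0 0
1 1 1 1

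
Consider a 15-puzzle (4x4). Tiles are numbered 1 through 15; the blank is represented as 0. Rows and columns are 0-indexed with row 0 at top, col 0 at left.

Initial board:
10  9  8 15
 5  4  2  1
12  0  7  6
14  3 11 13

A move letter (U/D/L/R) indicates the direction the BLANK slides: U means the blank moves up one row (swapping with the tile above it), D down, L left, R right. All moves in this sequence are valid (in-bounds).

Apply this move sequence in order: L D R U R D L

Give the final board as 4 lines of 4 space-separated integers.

After move 1 (L):
10  9  8 15
 5  4  2  1
 0 12  7  6
14  3 11 13

After move 2 (D):
10  9  8 15
 5  4  2  1
14 12  7  6
 0  3 11 13

After move 3 (R):
10  9  8 15
 5  4  2  1
14 12  7  6
 3  0 11 13

After move 4 (U):
10  9  8 15
 5  4  2  1
14  0  7  6
 3 12 11 13

After move 5 (R):
10  9  8 15
 5  4  2  1
14  7  0  6
 3 12 11 13

After move 6 (D):
10  9  8 15
 5  4  2  1
14  7 11  6
 3 12  0 13

After move 7 (L):
10  9  8 15
 5  4  2  1
14  7 11  6
 3  0 12 13

Answer: 10  9  8 15
 5  4  2  1
14  7 11  6
 3  0 12 13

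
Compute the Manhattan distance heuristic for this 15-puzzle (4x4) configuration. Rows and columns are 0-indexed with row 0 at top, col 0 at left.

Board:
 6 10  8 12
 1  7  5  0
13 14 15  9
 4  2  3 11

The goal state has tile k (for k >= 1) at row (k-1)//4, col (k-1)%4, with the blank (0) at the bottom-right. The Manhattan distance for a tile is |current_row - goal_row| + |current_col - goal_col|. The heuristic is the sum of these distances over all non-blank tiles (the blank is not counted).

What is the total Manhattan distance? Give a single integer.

Tile 6: (0,0)->(1,1) = 2
Tile 10: (0,1)->(2,1) = 2
Tile 8: (0,2)->(1,3) = 2
Tile 12: (0,3)->(2,3) = 2
Tile 1: (1,0)->(0,0) = 1
Tile 7: (1,1)->(1,2) = 1
Tile 5: (1,2)->(1,0) = 2
Tile 13: (2,0)->(3,0) = 1
Tile 14: (2,1)->(3,1) = 1
Tile 15: (2,2)->(3,2) = 1
Tile 9: (2,3)->(2,0) = 3
Tile 4: (3,0)->(0,3) = 6
Tile 2: (3,1)->(0,1) = 3
Tile 3: (3,2)->(0,2) = 3
Tile 11: (3,3)->(2,2) = 2
Sum: 2 + 2 + 2 + 2 + 1 + 1 + 2 + 1 + 1 + 1 + 3 + 6 + 3 + 3 + 2 = 32

Answer: 32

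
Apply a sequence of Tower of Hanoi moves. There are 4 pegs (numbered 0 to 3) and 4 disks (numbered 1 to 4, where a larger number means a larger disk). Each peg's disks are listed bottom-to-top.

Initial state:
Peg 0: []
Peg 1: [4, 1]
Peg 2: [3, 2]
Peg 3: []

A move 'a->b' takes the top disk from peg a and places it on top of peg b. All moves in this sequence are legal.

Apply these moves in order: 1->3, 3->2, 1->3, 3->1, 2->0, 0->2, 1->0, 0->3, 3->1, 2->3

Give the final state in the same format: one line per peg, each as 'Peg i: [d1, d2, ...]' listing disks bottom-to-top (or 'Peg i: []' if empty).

Answer: Peg 0: []
Peg 1: [4]
Peg 2: [3, 2]
Peg 3: [1]

Derivation:
After move 1 (1->3):
Peg 0: []
Peg 1: [4]
Peg 2: [3, 2]
Peg 3: [1]

After move 2 (3->2):
Peg 0: []
Peg 1: [4]
Peg 2: [3, 2, 1]
Peg 3: []

After move 3 (1->3):
Peg 0: []
Peg 1: []
Peg 2: [3, 2, 1]
Peg 3: [4]

After move 4 (3->1):
Peg 0: []
Peg 1: [4]
Peg 2: [3, 2, 1]
Peg 3: []

After move 5 (2->0):
Peg 0: [1]
Peg 1: [4]
Peg 2: [3, 2]
Peg 3: []

After move 6 (0->2):
Peg 0: []
Peg 1: [4]
Peg 2: [3, 2, 1]
Peg 3: []

After move 7 (1->0):
Peg 0: [4]
Peg 1: []
Peg 2: [3, 2, 1]
Peg 3: []

After move 8 (0->3):
Peg 0: []
Peg 1: []
Peg 2: [3, 2, 1]
Peg 3: [4]

After move 9 (3->1):
Peg 0: []
Peg 1: [4]
Peg 2: [3, 2, 1]
Peg 3: []

After move 10 (2->3):
Peg 0: []
Peg 1: [4]
Peg 2: [3, 2]
Peg 3: [1]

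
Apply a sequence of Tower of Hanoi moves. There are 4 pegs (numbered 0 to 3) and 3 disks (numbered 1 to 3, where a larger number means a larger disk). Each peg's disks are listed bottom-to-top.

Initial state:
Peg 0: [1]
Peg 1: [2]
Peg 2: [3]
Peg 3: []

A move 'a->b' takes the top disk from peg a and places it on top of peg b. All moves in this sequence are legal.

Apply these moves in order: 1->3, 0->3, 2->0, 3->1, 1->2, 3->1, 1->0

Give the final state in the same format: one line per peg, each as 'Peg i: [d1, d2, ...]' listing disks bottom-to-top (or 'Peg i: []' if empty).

After move 1 (1->3):
Peg 0: [1]
Peg 1: []
Peg 2: [3]
Peg 3: [2]

After move 2 (0->3):
Peg 0: []
Peg 1: []
Peg 2: [3]
Peg 3: [2, 1]

After move 3 (2->0):
Peg 0: [3]
Peg 1: []
Peg 2: []
Peg 3: [2, 1]

After move 4 (3->1):
Peg 0: [3]
Peg 1: [1]
Peg 2: []
Peg 3: [2]

After move 5 (1->2):
Peg 0: [3]
Peg 1: []
Peg 2: [1]
Peg 3: [2]

After move 6 (3->1):
Peg 0: [3]
Peg 1: [2]
Peg 2: [1]
Peg 3: []

After move 7 (1->0):
Peg 0: [3, 2]
Peg 1: []
Peg 2: [1]
Peg 3: []

Answer: Peg 0: [3, 2]
Peg 1: []
Peg 2: [1]
Peg 3: []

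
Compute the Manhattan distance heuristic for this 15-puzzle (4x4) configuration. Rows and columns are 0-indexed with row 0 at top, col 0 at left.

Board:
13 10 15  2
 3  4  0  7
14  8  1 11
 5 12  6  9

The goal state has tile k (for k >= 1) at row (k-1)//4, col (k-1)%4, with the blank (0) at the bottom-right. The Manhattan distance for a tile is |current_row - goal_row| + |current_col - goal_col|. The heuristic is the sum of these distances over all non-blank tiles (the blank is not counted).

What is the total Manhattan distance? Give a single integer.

Answer: 39

Derivation:
Tile 13: (0,0)->(3,0) = 3
Tile 10: (0,1)->(2,1) = 2
Tile 15: (0,2)->(3,2) = 3
Tile 2: (0,3)->(0,1) = 2
Tile 3: (1,0)->(0,2) = 3
Tile 4: (1,1)->(0,3) = 3
Tile 7: (1,3)->(1,2) = 1
Tile 14: (2,0)->(3,1) = 2
Tile 8: (2,1)->(1,3) = 3
Tile 1: (2,2)->(0,0) = 4
Tile 11: (2,3)->(2,2) = 1
Tile 5: (3,0)->(1,0) = 2
Tile 12: (3,1)->(2,3) = 3
Tile 6: (3,2)->(1,1) = 3
Tile 9: (3,3)->(2,0) = 4
Sum: 3 + 2 + 3 + 2 + 3 + 3 + 1 + 2 + 3 + 4 + 1 + 2 + 3 + 3 + 4 = 39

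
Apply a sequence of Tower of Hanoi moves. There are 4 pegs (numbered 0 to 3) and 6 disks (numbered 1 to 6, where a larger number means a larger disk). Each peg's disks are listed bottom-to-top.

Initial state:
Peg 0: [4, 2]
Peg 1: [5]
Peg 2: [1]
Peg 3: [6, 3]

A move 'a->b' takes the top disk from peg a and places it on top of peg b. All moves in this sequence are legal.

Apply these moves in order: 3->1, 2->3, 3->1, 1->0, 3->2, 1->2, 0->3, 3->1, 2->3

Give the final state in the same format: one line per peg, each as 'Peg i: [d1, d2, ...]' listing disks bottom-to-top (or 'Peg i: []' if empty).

After move 1 (3->1):
Peg 0: [4, 2]
Peg 1: [5, 3]
Peg 2: [1]
Peg 3: [6]

After move 2 (2->3):
Peg 0: [4, 2]
Peg 1: [5, 3]
Peg 2: []
Peg 3: [6, 1]

After move 3 (3->1):
Peg 0: [4, 2]
Peg 1: [5, 3, 1]
Peg 2: []
Peg 3: [6]

After move 4 (1->0):
Peg 0: [4, 2, 1]
Peg 1: [5, 3]
Peg 2: []
Peg 3: [6]

After move 5 (3->2):
Peg 0: [4, 2, 1]
Peg 1: [5, 3]
Peg 2: [6]
Peg 3: []

After move 6 (1->2):
Peg 0: [4, 2, 1]
Peg 1: [5]
Peg 2: [6, 3]
Peg 3: []

After move 7 (0->3):
Peg 0: [4, 2]
Peg 1: [5]
Peg 2: [6, 3]
Peg 3: [1]

After move 8 (3->1):
Peg 0: [4, 2]
Peg 1: [5, 1]
Peg 2: [6, 3]
Peg 3: []

After move 9 (2->3):
Peg 0: [4, 2]
Peg 1: [5, 1]
Peg 2: [6]
Peg 3: [3]

Answer: Peg 0: [4, 2]
Peg 1: [5, 1]
Peg 2: [6]
Peg 3: [3]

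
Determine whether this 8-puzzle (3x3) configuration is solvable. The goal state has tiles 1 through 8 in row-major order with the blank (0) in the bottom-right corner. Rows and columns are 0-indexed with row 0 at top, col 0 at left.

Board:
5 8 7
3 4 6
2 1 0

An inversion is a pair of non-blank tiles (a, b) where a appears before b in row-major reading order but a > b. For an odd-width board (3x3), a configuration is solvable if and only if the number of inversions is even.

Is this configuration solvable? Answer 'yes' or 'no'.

Answer: yes

Derivation:
Inversions (pairs i<j in row-major order where tile[i] > tile[j] > 0): 22
22 is even, so the puzzle is solvable.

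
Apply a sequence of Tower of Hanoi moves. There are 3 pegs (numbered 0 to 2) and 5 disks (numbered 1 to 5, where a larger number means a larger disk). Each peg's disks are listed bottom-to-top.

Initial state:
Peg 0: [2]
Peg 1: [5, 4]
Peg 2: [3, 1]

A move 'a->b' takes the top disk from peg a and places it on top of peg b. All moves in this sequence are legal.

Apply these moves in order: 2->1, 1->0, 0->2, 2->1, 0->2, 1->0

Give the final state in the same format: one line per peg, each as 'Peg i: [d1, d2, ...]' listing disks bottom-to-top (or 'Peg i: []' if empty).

Answer: Peg 0: [1]
Peg 1: [5, 4]
Peg 2: [3, 2]

Derivation:
After move 1 (2->1):
Peg 0: [2]
Peg 1: [5, 4, 1]
Peg 2: [3]

After move 2 (1->0):
Peg 0: [2, 1]
Peg 1: [5, 4]
Peg 2: [3]

After move 3 (0->2):
Peg 0: [2]
Peg 1: [5, 4]
Peg 2: [3, 1]

After move 4 (2->1):
Peg 0: [2]
Peg 1: [5, 4, 1]
Peg 2: [3]

After move 5 (0->2):
Peg 0: []
Peg 1: [5, 4, 1]
Peg 2: [3, 2]

After move 6 (1->0):
Peg 0: [1]
Peg 1: [5, 4]
Peg 2: [3, 2]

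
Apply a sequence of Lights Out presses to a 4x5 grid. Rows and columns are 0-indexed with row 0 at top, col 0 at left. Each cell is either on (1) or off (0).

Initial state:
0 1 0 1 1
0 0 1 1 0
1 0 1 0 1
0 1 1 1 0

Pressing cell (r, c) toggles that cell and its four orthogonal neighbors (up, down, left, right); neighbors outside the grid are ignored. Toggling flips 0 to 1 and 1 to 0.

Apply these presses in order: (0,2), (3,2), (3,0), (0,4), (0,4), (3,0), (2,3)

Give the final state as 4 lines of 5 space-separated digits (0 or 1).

After press 1 at (0,2):
0 0 1 0 1
0 0 0 1 0
1 0 1 0 1
0 1 1 1 0

After press 2 at (3,2):
0 0 1 0 1
0 0 0 1 0
1 0 0 0 1
0 0 0 0 0

After press 3 at (3,0):
0 0 1 0 1
0 0 0 1 0
0 0 0 0 1
1 1 0 0 0

After press 4 at (0,4):
0 0 1 1 0
0 0 0 1 1
0 0 0 0 1
1 1 0 0 0

After press 5 at (0,4):
0 0 1 0 1
0 0 0 1 0
0 0 0 0 1
1 1 0 0 0

After press 6 at (3,0):
0 0 1 0 1
0 0 0 1 0
1 0 0 0 1
0 0 0 0 0

After press 7 at (2,3):
0 0 1 0 1
0 0 0 0 0
1 0 1 1 0
0 0 0 1 0

Answer: 0 0 1 0 1
0 0 0 0 0
1 0 1 1 0
0 0 0 1 0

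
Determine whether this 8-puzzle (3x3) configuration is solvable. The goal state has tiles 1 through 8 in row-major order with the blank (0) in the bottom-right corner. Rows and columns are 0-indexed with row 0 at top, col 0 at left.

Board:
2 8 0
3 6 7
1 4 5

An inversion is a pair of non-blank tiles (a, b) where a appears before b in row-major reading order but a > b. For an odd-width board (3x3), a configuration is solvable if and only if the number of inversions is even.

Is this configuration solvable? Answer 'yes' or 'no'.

Answer: yes

Derivation:
Inversions (pairs i<j in row-major order where tile[i] > tile[j] > 0): 14
14 is even, so the puzzle is solvable.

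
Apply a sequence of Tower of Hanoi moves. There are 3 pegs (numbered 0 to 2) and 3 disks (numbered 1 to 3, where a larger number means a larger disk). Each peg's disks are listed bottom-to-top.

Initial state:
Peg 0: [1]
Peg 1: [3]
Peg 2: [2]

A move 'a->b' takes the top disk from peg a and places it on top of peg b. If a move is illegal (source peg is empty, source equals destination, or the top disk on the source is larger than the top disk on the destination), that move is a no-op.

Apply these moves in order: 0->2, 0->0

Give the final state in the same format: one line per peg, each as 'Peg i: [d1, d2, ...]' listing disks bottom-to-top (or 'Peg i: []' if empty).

After move 1 (0->2):
Peg 0: []
Peg 1: [3]
Peg 2: [2, 1]

After move 2 (0->0):
Peg 0: []
Peg 1: [3]
Peg 2: [2, 1]

Answer: Peg 0: []
Peg 1: [3]
Peg 2: [2, 1]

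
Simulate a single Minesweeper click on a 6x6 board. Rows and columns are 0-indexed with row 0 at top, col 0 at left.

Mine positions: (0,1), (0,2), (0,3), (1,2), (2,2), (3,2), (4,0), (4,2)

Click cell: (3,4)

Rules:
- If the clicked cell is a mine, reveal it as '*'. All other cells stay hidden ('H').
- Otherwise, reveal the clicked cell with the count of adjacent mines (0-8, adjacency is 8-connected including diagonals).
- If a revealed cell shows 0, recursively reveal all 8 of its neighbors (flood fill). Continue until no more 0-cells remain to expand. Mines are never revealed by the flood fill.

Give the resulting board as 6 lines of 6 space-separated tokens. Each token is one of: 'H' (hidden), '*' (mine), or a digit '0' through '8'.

H H H H 1 0
H H H 4 1 0
H H H 3 0 0
H H H 3 0 0
H H H 2 0 0
H H H 1 0 0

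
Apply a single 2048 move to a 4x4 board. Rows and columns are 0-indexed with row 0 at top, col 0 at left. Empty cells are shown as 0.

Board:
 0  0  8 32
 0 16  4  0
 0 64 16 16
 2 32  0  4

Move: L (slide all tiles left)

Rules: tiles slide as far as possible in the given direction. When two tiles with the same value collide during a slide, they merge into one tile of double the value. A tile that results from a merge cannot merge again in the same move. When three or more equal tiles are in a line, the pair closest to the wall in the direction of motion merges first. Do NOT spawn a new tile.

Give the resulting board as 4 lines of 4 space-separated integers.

Slide left:
row 0: [0, 0, 8, 32] -> [8, 32, 0, 0]
row 1: [0, 16, 4, 0] -> [16, 4, 0, 0]
row 2: [0, 64, 16, 16] -> [64, 32, 0, 0]
row 3: [2, 32, 0, 4] -> [2, 32, 4, 0]

Answer:  8 32  0  0
16  4  0  0
64 32  0  0
 2 32  4  0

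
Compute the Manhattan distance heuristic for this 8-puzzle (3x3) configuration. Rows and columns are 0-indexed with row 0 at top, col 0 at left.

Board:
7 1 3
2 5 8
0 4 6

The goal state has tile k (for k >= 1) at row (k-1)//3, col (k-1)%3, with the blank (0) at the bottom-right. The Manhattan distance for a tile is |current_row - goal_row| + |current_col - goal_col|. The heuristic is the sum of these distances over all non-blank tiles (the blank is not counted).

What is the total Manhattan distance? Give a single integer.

Tile 7: (0,0)->(2,0) = 2
Tile 1: (0,1)->(0,0) = 1
Tile 3: (0,2)->(0,2) = 0
Tile 2: (1,0)->(0,1) = 2
Tile 5: (1,1)->(1,1) = 0
Tile 8: (1,2)->(2,1) = 2
Tile 4: (2,1)->(1,0) = 2
Tile 6: (2,2)->(1,2) = 1
Sum: 2 + 1 + 0 + 2 + 0 + 2 + 2 + 1 = 10

Answer: 10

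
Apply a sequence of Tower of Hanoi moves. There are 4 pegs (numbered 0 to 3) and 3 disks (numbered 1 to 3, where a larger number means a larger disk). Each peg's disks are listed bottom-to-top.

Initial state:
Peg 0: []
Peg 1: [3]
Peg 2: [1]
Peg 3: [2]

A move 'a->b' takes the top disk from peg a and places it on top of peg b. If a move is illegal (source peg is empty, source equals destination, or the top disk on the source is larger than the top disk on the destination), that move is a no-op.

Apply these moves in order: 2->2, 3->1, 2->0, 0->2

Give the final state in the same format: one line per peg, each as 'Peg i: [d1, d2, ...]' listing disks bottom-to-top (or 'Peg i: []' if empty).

Answer: Peg 0: []
Peg 1: [3, 2]
Peg 2: [1]
Peg 3: []

Derivation:
After move 1 (2->2):
Peg 0: []
Peg 1: [3]
Peg 2: [1]
Peg 3: [2]

After move 2 (3->1):
Peg 0: []
Peg 1: [3, 2]
Peg 2: [1]
Peg 3: []

After move 3 (2->0):
Peg 0: [1]
Peg 1: [3, 2]
Peg 2: []
Peg 3: []

After move 4 (0->2):
Peg 0: []
Peg 1: [3, 2]
Peg 2: [1]
Peg 3: []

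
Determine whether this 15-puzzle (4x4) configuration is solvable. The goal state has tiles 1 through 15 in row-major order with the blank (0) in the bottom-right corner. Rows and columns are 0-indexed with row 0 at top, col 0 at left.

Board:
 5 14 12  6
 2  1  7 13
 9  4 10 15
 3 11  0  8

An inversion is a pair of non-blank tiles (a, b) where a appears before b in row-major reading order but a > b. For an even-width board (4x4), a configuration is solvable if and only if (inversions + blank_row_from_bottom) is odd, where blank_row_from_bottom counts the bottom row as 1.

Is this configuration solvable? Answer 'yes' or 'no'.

Answer: no

Derivation:
Inversions: 49
Blank is in row 3 (0-indexed from top), which is row 1 counting from the bottom (bottom = 1).
49 + 1 = 50, which is even, so the puzzle is not solvable.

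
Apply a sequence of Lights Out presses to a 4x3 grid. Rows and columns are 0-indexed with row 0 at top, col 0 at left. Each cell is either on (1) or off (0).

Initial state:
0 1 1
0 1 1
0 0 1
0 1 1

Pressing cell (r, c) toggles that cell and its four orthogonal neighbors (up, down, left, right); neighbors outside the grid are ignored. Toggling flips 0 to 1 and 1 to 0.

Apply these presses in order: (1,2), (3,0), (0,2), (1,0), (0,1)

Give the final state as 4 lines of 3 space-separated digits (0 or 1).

Answer: 0 1 0
1 0 1
0 0 0
1 0 1

Derivation:
After press 1 at (1,2):
0 1 0
0 0 0
0 0 0
0 1 1

After press 2 at (3,0):
0 1 0
0 0 0
1 0 0
1 0 1

After press 3 at (0,2):
0 0 1
0 0 1
1 0 0
1 0 1

After press 4 at (1,0):
1 0 1
1 1 1
0 0 0
1 0 1

After press 5 at (0,1):
0 1 0
1 0 1
0 0 0
1 0 1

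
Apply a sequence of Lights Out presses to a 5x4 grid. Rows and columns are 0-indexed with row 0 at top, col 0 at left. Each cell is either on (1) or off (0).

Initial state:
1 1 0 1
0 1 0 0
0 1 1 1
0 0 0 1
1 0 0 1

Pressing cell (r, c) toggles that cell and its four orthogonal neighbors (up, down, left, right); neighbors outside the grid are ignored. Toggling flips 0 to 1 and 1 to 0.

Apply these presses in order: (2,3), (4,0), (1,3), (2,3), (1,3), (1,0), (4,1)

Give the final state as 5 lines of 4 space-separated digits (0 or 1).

After press 1 at (2,3):
1 1 0 1
0 1 0 1
0 1 0 0
0 0 0 0
1 0 0 1

After press 2 at (4,0):
1 1 0 1
0 1 0 1
0 1 0 0
1 0 0 0
0 1 0 1

After press 3 at (1,3):
1 1 0 0
0 1 1 0
0 1 0 1
1 0 0 0
0 1 0 1

After press 4 at (2,3):
1 1 0 0
0 1 1 1
0 1 1 0
1 0 0 1
0 1 0 1

After press 5 at (1,3):
1 1 0 1
0 1 0 0
0 1 1 1
1 0 0 1
0 1 0 1

After press 6 at (1,0):
0 1 0 1
1 0 0 0
1 1 1 1
1 0 0 1
0 1 0 1

After press 7 at (4,1):
0 1 0 1
1 0 0 0
1 1 1 1
1 1 0 1
1 0 1 1

Answer: 0 1 0 1
1 0 0 0
1 1 1 1
1 1 0 1
1 0 1 1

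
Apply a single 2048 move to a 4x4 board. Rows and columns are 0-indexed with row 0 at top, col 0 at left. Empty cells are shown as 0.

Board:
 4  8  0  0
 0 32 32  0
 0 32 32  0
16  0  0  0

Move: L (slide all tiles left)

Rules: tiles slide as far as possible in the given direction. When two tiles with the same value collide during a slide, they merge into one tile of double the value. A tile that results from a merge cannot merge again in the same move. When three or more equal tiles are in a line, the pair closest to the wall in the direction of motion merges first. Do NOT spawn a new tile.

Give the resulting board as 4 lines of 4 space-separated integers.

Slide left:
row 0: [4, 8, 0, 0] -> [4, 8, 0, 0]
row 1: [0, 32, 32, 0] -> [64, 0, 0, 0]
row 2: [0, 32, 32, 0] -> [64, 0, 0, 0]
row 3: [16, 0, 0, 0] -> [16, 0, 0, 0]

Answer:  4  8  0  0
64  0  0  0
64  0  0  0
16  0  0  0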